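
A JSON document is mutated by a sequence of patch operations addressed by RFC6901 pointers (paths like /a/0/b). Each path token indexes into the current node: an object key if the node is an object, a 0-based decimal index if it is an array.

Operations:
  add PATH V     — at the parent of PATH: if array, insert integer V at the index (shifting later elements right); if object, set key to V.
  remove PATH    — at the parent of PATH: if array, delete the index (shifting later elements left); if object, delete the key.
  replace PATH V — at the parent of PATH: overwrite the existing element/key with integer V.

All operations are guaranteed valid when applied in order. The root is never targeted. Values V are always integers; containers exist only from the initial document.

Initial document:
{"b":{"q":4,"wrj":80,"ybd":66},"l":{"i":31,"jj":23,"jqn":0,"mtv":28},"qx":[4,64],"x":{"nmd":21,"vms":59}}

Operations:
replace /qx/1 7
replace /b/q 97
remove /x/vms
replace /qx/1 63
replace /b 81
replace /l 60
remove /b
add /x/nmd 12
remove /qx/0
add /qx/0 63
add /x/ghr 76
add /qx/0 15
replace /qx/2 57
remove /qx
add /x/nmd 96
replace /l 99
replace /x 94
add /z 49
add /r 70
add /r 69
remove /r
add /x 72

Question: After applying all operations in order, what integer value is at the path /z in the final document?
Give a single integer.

After op 1 (replace /qx/1 7): {"b":{"q":4,"wrj":80,"ybd":66},"l":{"i":31,"jj":23,"jqn":0,"mtv":28},"qx":[4,7],"x":{"nmd":21,"vms":59}}
After op 2 (replace /b/q 97): {"b":{"q":97,"wrj":80,"ybd":66},"l":{"i":31,"jj":23,"jqn":0,"mtv":28},"qx":[4,7],"x":{"nmd":21,"vms":59}}
After op 3 (remove /x/vms): {"b":{"q":97,"wrj":80,"ybd":66},"l":{"i":31,"jj":23,"jqn":0,"mtv":28},"qx":[4,7],"x":{"nmd":21}}
After op 4 (replace /qx/1 63): {"b":{"q":97,"wrj":80,"ybd":66},"l":{"i":31,"jj":23,"jqn":0,"mtv":28},"qx":[4,63],"x":{"nmd":21}}
After op 5 (replace /b 81): {"b":81,"l":{"i":31,"jj":23,"jqn":0,"mtv":28},"qx":[4,63],"x":{"nmd":21}}
After op 6 (replace /l 60): {"b":81,"l":60,"qx":[4,63],"x":{"nmd":21}}
After op 7 (remove /b): {"l":60,"qx":[4,63],"x":{"nmd":21}}
After op 8 (add /x/nmd 12): {"l":60,"qx":[4,63],"x":{"nmd":12}}
After op 9 (remove /qx/0): {"l":60,"qx":[63],"x":{"nmd":12}}
After op 10 (add /qx/0 63): {"l":60,"qx":[63,63],"x":{"nmd":12}}
After op 11 (add /x/ghr 76): {"l":60,"qx":[63,63],"x":{"ghr":76,"nmd":12}}
After op 12 (add /qx/0 15): {"l":60,"qx":[15,63,63],"x":{"ghr":76,"nmd":12}}
After op 13 (replace /qx/2 57): {"l":60,"qx":[15,63,57],"x":{"ghr":76,"nmd":12}}
After op 14 (remove /qx): {"l":60,"x":{"ghr":76,"nmd":12}}
After op 15 (add /x/nmd 96): {"l":60,"x":{"ghr":76,"nmd":96}}
After op 16 (replace /l 99): {"l":99,"x":{"ghr":76,"nmd":96}}
After op 17 (replace /x 94): {"l":99,"x":94}
After op 18 (add /z 49): {"l":99,"x":94,"z":49}
After op 19 (add /r 70): {"l":99,"r":70,"x":94,"z":49}
After op 20 (add /r 69): {"l":99,"r":69,"x":94,"z":49}
After op 21 (remove /r): {"l":99,"x":94,"z":49}
After op 22 (add /x 72): {"l":99,"x":72,"z":49}
Value at /z: 49

Answer: 49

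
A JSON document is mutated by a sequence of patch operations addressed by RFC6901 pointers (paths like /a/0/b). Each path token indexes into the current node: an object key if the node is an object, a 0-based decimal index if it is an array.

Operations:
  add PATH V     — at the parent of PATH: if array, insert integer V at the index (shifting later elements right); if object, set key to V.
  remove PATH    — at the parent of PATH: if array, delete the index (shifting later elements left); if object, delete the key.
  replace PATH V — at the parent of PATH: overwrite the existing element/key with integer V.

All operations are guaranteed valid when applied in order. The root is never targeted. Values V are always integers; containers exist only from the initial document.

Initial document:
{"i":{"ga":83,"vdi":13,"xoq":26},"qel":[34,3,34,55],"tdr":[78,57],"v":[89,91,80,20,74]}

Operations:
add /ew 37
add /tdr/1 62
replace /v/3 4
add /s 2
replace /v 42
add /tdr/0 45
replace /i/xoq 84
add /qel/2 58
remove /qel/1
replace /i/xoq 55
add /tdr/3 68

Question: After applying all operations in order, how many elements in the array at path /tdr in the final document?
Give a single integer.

After op 1 (add /ew 37): {"ew":37,"i":{"ga":83,"vdi":13,"xoq":26},"qel":[34,3,34,55],"tdr":[78,57],"v":[89,91,80,20,74]}
After op 2 (add /tdr/1 62): {"ew":37,"i":{"ga":83,"vdi":13,"xoq":26},"qel":[34,3,34,55],"tdr":[78,62,57],"v":[89,91,80,20,74]}
After op 3 (replace /v/3 4): {"ew":37,"i":{"ga":83,"vdi":13,"xoq":26},"qel":[34,3,34,55],"tdr":[78,62,57],"v":[89,91,80,4,74]}
After op 4 (add /s 2): {"ew":37,"i":{"ga":83,"vdi":13,"xoq":26},"qel":[34,3,34,55],"s":2,"tdr":[78,62,57],"v":[89,91,80,4,74]}
After op 5 (replace /v 42): {"ew":37,"i":{"ga":83,"vdi":13,"xoq":26},"qel":[34,3,34,55],"s":2,"tdr":[78,62,57],"v":42}
After op 6 (add /tdr/0 45): {"ew":37,"i":{"ga":83,"vdi":13,"xoq":26},"qel":[34,3,34,55],"s":2,"tdr":[45,78,62,57],"v":42}
After op 7 (replace /i/xoq 84): {"ew":37,"i":{"ga":83,"vdi":13,"xoq":84},"qel":[34,3,34,55],"s":2,"tdr":[45,78,62,57],"v":42}
After op 8 (add /qel/2 58): {"ew":37,"i":{"ga":83,"vdi":13,"xoq":84},"qel":[34,3,58,34,55],"s":2,"tdr":[45,78,62,57],"v":42}
After op 9 (remove /qel/1): {"ew":37,"i":{"ga":83,"vdi":13,"xoq":84},"qel":[34,58,34,55],"s":2,"tdr":[45,78,62,57],"v":42}
After op 10 (replace /i/xoq 55): {"ew":37,"i":{"ga":83,"vdi":13,"xoq":55},"qel":[34,58,34,55],"s":2,"tdr":[45,78,62,57],"v":42}
After op 11 (add /tdr/3 68): {"ew":37,"i":{"ga":83,"vdi":13,"xoq":55},"qel":[34,58,34,55],"s":2,"tdr":[45,78,62,68,57],"v":42}
Size at path /tdr: 5

Answer: 5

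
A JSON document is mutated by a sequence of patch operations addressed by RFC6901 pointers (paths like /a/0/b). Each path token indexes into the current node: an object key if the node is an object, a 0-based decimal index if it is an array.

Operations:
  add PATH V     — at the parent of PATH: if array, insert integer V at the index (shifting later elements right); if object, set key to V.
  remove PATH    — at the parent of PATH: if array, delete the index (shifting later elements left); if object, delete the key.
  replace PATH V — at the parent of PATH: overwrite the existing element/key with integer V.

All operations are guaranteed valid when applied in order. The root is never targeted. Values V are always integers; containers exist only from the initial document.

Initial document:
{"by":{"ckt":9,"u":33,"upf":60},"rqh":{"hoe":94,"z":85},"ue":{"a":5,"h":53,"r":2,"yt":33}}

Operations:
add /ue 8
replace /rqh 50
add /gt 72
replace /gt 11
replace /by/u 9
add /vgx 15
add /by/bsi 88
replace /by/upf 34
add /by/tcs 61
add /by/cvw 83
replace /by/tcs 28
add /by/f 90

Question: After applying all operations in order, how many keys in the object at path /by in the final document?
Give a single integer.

After op 1 (add /ue 8): {"by":{"ckt":9,"u":33,"upf":60},"rqh":{"hoe":94,"z":85},"ue":8}
After op 2 (replace /rqh 50): {"by":{"ckt":9,"u":33,"upf":60},"rqh":50,"ue":8}
After op 3 (add /gt 72): {"by":{"ckt":9,"u":33,"upf":60},"gt":72,"rqh":50,"ue":8}
After op 4 (replace /gt 11): {"by":{"ckt":9,"u":33,"upf":60},"gt":11,"rqh":50,"ue":8}
After op 5 (replace /by/u 9): {"by":{"ckt":9,"u":9,"upf":60},"gt":11,"rqh":50,"ue":8}
After op 6 (add /vgx 15): {"by":{"ckt":9,"u":9,"upf":60},"gt":11,"rqh":50,"ue":8,"vgx":15}
After op 7 (add /by/bsi 88): {"by":{"bsi":88,"ckt":9,"u":9,"upf":60},"gt":11,"rqh":50,"ue":8,"vgx":15}
After op 8 (replace /by/upf 34): {"by":{"bsi":88,"ckt":9,"u":9,"upf":34},"gt":11,"rqh":50,"ue":8,"vgx":15}
After op 9 (add /by/tcs 61): {"by":{"bsi":88,"ckt":9,"tcs":61,"u":9,"upf":34},"gt":11,"rqh":50,"ue":8,"vgx":15}
After op 10 (add /by/cvw 83): {"by":{"bsi":88,"ckt":9,"cvw":83,"tcs":61,"u":9,"upf":34},"gt":11,"rqh":50,"ue":8,"vgx":15}
After op 11 (replace /by/tcs 28): {"by":{"bsi":88,"ckt":9,"cvw":83,"tcs":28,"u":9,"upf":34},"gt":11,"rqh":50,"ue":8,"vgx":15}
After op 12 (add /by/f 90): {"by":{"bsi":88,"ckt":9,"cvw":83,"f":90,"tcs":28,"u":9,"upf":34},"gt":11,"rqh":50,"ue":8,"vgx":15}
Size at path /by: 7

Answer: 7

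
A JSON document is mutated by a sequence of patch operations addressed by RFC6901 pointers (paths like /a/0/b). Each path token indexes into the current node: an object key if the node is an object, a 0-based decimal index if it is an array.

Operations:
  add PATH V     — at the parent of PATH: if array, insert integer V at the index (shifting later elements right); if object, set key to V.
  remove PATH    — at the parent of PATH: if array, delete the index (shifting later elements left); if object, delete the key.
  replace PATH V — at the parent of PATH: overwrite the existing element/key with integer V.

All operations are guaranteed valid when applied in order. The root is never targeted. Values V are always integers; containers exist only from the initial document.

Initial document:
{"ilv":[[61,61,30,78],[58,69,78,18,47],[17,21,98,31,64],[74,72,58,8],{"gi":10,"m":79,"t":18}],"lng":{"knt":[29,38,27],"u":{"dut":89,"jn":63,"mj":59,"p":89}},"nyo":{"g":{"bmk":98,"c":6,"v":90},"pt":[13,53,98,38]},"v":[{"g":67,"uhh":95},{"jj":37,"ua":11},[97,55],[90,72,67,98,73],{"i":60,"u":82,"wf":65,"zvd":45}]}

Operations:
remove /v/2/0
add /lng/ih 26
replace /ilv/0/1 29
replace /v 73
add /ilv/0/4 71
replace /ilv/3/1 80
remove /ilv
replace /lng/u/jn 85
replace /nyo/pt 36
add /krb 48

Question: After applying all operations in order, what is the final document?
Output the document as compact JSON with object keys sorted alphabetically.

Answer: {"krb":48,"lng":{"ih":26,"knt":[29,38,27],"u":{"dut":89,"jn":85,"mj":59,"p":89}},"nyo":{"g":{"bmk":98,"c":6,"v":90},"pt":36},"v":73}

Derivation:
After op 1 (remove /v/2/0): {"ilv":[[61,61,30,78],[58,69,78,18,47],[17,21,98,31,64],[74,72,58,8],{"gi":10,"m":79,"t":18}],"lng":{"knt":[29,38,27],"u":{"dut":89,"jn":63,"mj":59,"p":89}},"nyo":{"g":{"bmk":98,"c":6,"v":90},"pt":[13,53,98,38]},"v":[{"g":67,"uhh":95},{"jj":37,"ua":11},[55],[90,72,67,98,73],{"i":60,"u":82,"wf":65,"zvd":45}]}
After op 2 (add /lng/ih 26): {"ilv":[[61,61,30,78],[58,69,78,18,47],[17,21,98,31,64],[74,72,58,8],{"gi":10,"m":79,"t":18}],"lng":{"ih":26,"knt":[29,38,27],"u":{"dut":89,"jn":63,"mj":59,"p":89}},"nyo":{"g":{"bmk":98,"c":6,"v":90},"pt":[13,53,98,38]},"v":[{"g":67,"uhh":95},{"jj":37,"ua":11},[55],[90,72,67,98,73],{"i":60,"u":82,"wf":65,"zvd":45}]}
After op 3 (replace /ilv/0/1 29): {"ilv":[[61,29,30,78],[58,69,78,18,47],[17,21,98,31,64],[74,72,58,8],{"gi":10,"m":79,"t":18}],"lng":{"ih":26,"knt":[29,38,27],"u":{"dut":89,"jn":63,"mj":59,"p":89}},"nyo":{"g":{"bmk":98,"c":6,"v":90},"pt":[13,53,98,38]},"v":[{"g":67,"uhh":95},{"jj":37,"ua":11},[55],[90,72,67,98,73],{"i":60,"u":82,"wf":65,"zvd":45}]}
After op 4 (replace /v 73): {"ilv":[[61,29,30,78],[58,69,78,18,47],[17,21,98,31,64],[74,72,58,8],{"gi":10,"m":79,"t":18}],"lng":{"ih":26,"knt":[29,38,27],"u":{"dut":89,"jn":63,"mj":59,"p":89}},"nyo":{"g":{"bmk":98,"c":6,"v":90},"pt":[13,53,98,38]},"v":73}
After op 5 (add /ilv/0/4 71): {"ilv":[[61,29,30,78,71],[58,69,78,18,47],[17,21,98,31,64],[74,72,58,8],{"gi":10,"m":79,"t":18}],"lng":{"ih":26,"knt":[29,38,27],"u":{"dut":89,"jn":63,"mj":59,"p":89}},"nyo":{"g":{"bmk":98,"c":6,"v":90},"pt":[13,53,98,38]},"v":73}
After op 6 (replace /ilv/3/1 80): {"ilv":[[61,29,30,78,71],[58,69,78,18,47],[17,21,98,31,64],[74,80,58,8],{"gi":10,"m":79,"t":18}],"lng":{"ih":26,"knt":[29,38,27],"u":{"dut":89,"jn":63,"mj":59,"p":89}},"nyo":{"g":{"bmk":98,"c":6,"v":90},"pt":[13,53,98,38]},"v":73}
After op 7 (remove /ilv): {"lng":{"ih":26,"knt":[29,38,27],"u":{"dut":89,"jn":63,"mj":59,"p":89}},"nyo":{"g":{"bmk":98,"c":6,"v":90},"pt":[13,53,98,38]},"v":73}
After op 8 (replace /lng/u/jn 85): {"lng":{"ih":26,"knt":[29,38,27],"u":{"dut":89,"jn":85,"mj":59,"p":89}},"nyo":{"g":{"bmk":98,"c":6,"v":90},"pt":[13,53,98,38]},"v":73}
After op 9 (replace /nyo/pt 36): {"lng":{"ih":26,"knt":[29,38,27],"u":{"dut":89,"jn":85,"mj":59,"p":89}},"nyo":{"g":{"bmk":98,"c":6,"v":90},"pt":36},"v":73}
After op 10 (add /krb 48): {"krb":48,"lng":{"ih":26,"knt":[29,38,27],"u":{"dut":89,"jn":85,"mj":59,"p":89}},"nyo":{"g":{"bmk":98,"c":6,"v":90},"pt":36},"v":73}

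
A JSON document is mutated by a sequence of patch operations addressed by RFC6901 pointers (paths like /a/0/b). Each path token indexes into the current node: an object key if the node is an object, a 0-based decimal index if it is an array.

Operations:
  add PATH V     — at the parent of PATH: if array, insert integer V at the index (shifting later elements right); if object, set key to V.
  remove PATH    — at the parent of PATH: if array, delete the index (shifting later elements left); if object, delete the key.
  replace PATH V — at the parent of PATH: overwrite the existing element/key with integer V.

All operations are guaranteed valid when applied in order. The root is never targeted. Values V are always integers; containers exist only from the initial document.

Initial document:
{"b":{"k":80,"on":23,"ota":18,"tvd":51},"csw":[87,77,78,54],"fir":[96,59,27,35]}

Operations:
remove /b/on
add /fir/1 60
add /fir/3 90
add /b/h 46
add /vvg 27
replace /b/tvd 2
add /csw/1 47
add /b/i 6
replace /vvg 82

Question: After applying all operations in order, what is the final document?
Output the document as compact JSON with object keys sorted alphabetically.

After op 1 (remove /b/on): {"b":{"k":80,"ota":18,"tvd":51},"csw":[87,77,78,54],"fir":[96,59,27,35]}
After op 2 (add /fir/1 60): {"b":{"k":80,"ota":18,"tvd":51},"csw":[87,77,78,54],"fir":[96,60,59,27,35]}
After op 3 (add /fir/3 90): {"b":{"k":80,"ota":18,"tvd":51},"csw":[87,77,78,54],"fir":[96,60,59,90,27,35]}
After op 4 (add /b/h 46): {"b":{"h":46,"k":80,"ota":18,"tvd":51},"csw":[87,77,78,54],"fir":[96,60,59,90,27,35]}
After op 5 (add /vvg 27): {"b":{"h":46,"k":80,"ota":18,"tvd":51},"csw":[87,77,78,54],"fir":[96,60,59,90,27,35],"vvg":27}
After op 6 (replace /b/tvd 2): {"b":{"h":46,"k":80,"ota":18,"tvd":2},"csw":[87,77,78,54],"fir":[96,60,59,90,27,35],"vvg":27}
After op 7 (add /csw/1 47): {"b":{"h":46,"k":80,"ota":18,"tvd":2},"csw":[87,47,77,78,54],"fir":[96,60,59,90,27,35],"vvg":27}
After op 8 (add /b/i 6): {"b":{"h":46,"i":6,"k":80,"ota":18,"tvd":2},"csw":[87,47,77,78,54],"fir":[96,60,59,90,27,35],"vvg":27}
After op 9 (replace /vvg 82): {"b":{"h":46,"i":6,"k":80,"ota":18,"tvd":2},"csw":[87,47,77,78,54],"fir":[96,60,59,90,27,35],"vvg":82}

Answer: {"b":{"h":46,"i":6,"k":80,"ota":18,"tvd":2},"csw":[87,47,77,78,54],"fir":[96,60,59,90,27,35],"vvg":82}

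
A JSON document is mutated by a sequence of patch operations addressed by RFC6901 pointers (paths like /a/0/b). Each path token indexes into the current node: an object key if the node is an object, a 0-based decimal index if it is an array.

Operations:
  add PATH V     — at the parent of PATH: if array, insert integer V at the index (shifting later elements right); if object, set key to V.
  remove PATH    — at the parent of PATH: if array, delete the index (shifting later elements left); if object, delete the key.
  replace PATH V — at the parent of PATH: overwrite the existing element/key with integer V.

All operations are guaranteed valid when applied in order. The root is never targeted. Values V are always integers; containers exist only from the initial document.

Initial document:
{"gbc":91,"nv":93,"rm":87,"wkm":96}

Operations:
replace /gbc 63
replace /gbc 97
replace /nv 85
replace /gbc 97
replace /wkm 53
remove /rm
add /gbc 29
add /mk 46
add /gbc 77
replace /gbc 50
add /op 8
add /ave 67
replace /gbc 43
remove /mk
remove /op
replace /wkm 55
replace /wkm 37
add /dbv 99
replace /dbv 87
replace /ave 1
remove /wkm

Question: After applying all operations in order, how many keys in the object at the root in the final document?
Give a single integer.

Answer: 4

Derivation:
After op 1 (replace /gbc 63): {"gbc":63,"nv":93,"rm":87,"wkm":96}
After op 2 (replace /gbc 97): {"gbc":97,"nv":93,"rm":87,"wkm":96}
After op 3 (replace /nv 85): {"gbc":97,"nv":85,"rm":87,"wkm":96}
After op 4 (replace /gbc 97): {"gbc":97,"nv":85,"rm":87,"wkm":96}
After op 5 (replace /wkm 53): {"gbc":97,"nv":85,"rm":87,"wkm":53}
After op 6 (remove /rm): {"gbc":97,"nv":85,"wkm":53}
After op 7 (add /gbc 29): {"gbc":29,"nv":85,"wkm":53}
After op 8 (add /mk 46): {"gbc":29,"mk":46,"nv":85,"wkm":53}
After op 9 (add /gbc 77): {"gbc":77,"mk":46,"nv":85,"wkm":53}
After op 10 (replace /gbc 50): {"gbc":50,"mk":46,"nv":85,"wkm":53}
After op 11 (add /op 8): {"gbc":50,"mk":46,"nv":85,"op":8,"wkm":53}
After op 12 (add /ave 67): {"ave":67,"gbc":50,"mk":46,"nv":85,"op":8,"wkm":53}
After op 13 (replace /gbc 43): {"ave":67,"gbc":43,"mk":46,"nv":85,"op":8,"wkm":53}
After op 14 (remove /mk): {"ave":67,"gbc":43,"nv":85,"op":8,"wkm":53}
After op 15 (remove /op): {"ave":67,"gbc":43,"nv":85,"wkm":53}
After op 16 (replace /wkm 55): {"ave":67,"gbc":43,"nv":85,"wkm":55}
After op 17 (replace /wkm 37): {"ave":67,"gbc":43,"nv":85,"wkm":37}
After op 18 (add /dbv 99): {"ave":67,"dbv":99,"gbc":43,"nv":85,"wkm":37}
After op 19 (replace /dbv 87): {"ave":67,"dbv":87,"gbc":43,"nv":85,"wkm":37}
After op 20 (replace /ave 1): {"ave":1,"dbv":87,"gbc":43,"nv":85,"wkm":37}
After op 21 (remove /wkm): {"ave":1,"dbv":87,"gbc":43,"nv":85}
Size at the root: 4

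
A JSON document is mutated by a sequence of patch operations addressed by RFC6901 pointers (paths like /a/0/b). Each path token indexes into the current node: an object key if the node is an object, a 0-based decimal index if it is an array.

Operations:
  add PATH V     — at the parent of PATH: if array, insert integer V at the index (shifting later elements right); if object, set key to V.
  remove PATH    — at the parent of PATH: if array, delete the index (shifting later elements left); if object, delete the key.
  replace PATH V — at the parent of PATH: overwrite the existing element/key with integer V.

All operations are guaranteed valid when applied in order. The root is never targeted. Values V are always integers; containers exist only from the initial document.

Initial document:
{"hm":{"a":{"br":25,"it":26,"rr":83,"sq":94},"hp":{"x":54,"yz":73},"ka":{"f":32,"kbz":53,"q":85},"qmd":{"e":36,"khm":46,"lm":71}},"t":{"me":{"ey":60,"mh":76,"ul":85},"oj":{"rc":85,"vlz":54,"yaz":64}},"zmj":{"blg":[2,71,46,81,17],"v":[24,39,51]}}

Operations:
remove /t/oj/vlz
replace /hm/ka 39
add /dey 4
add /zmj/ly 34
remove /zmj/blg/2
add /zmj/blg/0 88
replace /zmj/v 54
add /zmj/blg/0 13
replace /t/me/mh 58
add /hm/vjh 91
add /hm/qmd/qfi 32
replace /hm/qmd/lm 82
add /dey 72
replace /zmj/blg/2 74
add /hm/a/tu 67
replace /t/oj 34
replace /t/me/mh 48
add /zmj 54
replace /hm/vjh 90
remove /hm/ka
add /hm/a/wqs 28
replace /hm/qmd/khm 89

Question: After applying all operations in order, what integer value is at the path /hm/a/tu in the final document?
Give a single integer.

Answer: 67

Derivation:
After op 1 (remove /t/oj/vlz): {"hm":{"a":{"br":25,"it":26,"rr":83,"sq":94},"hp":{"x":54,"yz":73},"ka":{"f":32,"kbz":53,"q":85},"qmd":{"e":36,"khm":46,"lm":71}},"t":{"me":{"ey":60,"mh":76,"ul":85},"oj":{"rc":85,"yaz":64}},"zmj":{"blg":[2,71,46,81,17],"v":[24,39,51]}}
After op 2 (replace /hm/ka 39): {"hm":{"a":{"br":25,"it":26,"rr":83,"sq":94},"hp":{"x":54,"yz":73},"ka":39,"qmd":{"e":36,"khm":46,"lm":71}},"t":{"me":{"ey":60,"mh":76,"ul":85},"oj":{"rc":85,"yaz":64}},"zmj":{"blg":[2,71,46,81,17],"v":[24,39,51]}}
After op 3 (add /dey 4): {"dey":4,"hm":{"a":{"br":25,"it":26,"rr":83,"sq":94},"hp":{"x":54,"yz":73},"ka":39,"qmd":{"e":36,"khm":46,"lm":71}},"t":{"me":{"ey":60,"mh":76,"ul":85},"oj":{"rc":85,"yaz":64}},"zmj":{"blg":[2,71,46,81,17],"v":[24,39,51]}}
After op 4 (add /zmj/ly 34): {"dey":4,"hm":{"a":{"br":25,"it":26,"rr":83,"sq":94},"hp":{"x":54,"yz":73},"ka":39,"qmd":{"e":36,"khm":46,"lm":71}},"t":{"me":{"ey":60,"mh":76,"ul":85},"oj":{"rc":85,"yaz":64}},"zmj":{"blg":[2,71,46,81,17],"ly":34,"v":[24,39,51]}}
After op 5 (remove /zmj/blg/2): {"dey":4,"hm":{"a":{"br":25,"it":26,"rr":83,"sq":94},"hp":{"x":54,"yz":73},"ka":39,"qmd":{"e":36,"khm":46,"lm":71}},"t":{"me":{"ey":60,"mh":76,"ul":85},"oj":{"rc":85,"yaz":64}},"zmj":{"blg":[2,71,81,17],"ly":34,"v":[24,39,51]}}
After op 6 (add /zmj/blg/0 88): {"dey":4,"hm":{"a":{"br":25,"it":26,"rr":83,"sq":94},"hp":{"x":54,"yz":73},"ka":39,"qmd":{"e":36,"khm":46,"lm":71}},"t":{"me":{"ey":60,"mh":76,"ul":85},"oj":{"rc":85,"yaz":64}},"zmj":{"blg":[88,2,71,81,17],"ly":34,"v":[24,39,51]}}
After op 7 (replace /zmj/v 54): {"dey":4,"hm":{"a":{"br":25,"it":26,"rr":83,"sq":94},"hp":{"x":54,"yz":73},"ka":39,"qmd":{"e":36,"khm":46,"lm":71}},"t":{"me":{"ey":60,"mh":76,"ul":85},"oj":{"rc":85,"yaz":64}},"zmj":{"blg":[88,2,71,81,17],"ly":34,"v":54}}
After op 8 (add /zmj/blg/0 13): {"dey":4,"hm":{"a":{"br":25,"it":26,"rr":83,"sq":94},"hp":{"x":54,"yz":73},"ka":39,"qmd":{"e":36,"khm":46,"lm":71}},"t":{"me":{"ey":60,"mh":76,"ul":85},"oj":{"rc":85,"yaz":64}},"zmj":{"blg":[13,88,2,71,81,17],"ly":34,"v":54}}
After op 9 (replace /t/me/mh 58): {"dey":4,"hm":{"a":{"br":25,"it":26,"rr":83,"sq":94},"hp":{"x":54,"yz":73},"ka":39,"qmd":{"e":36,"khm":46,"lm":71}},"t":{"me":{"ey":60,"mh":58,"ul":85},"oj":{"rc":85,"yaz":64}},"zmj":{"blg":[13,88,2,71,81,17],"ly":34,"v":54}}
After op 10 (add /hm/vjh 91): {"dey":4,"hm":{"a":{"br":25,"it":26,"rr":83,"sq":94},"hp":{"x":54,"yz":73},"ka":39,"qmd":{"e":36,"khm":46,"lm":71},"vjh":91},"t":{"me":{"ey":60,"mh":58,"ul":85},"oj":{"rc":85,"yaz":64}},"zmj":{"blg":[13,88,2,71,81,17],"ly":34,"v":54}}
After op 11 (add /hm/qmd/qfi 32): {"dey":4,"hm":{"a":{"br":25,"it":26,"rr":83,"sq":94},"hp":{"x":54,"yz":73},"ka":39,"qmd":{"e":36,"khm":46,"lm":71,"qfi":32},"vjh":91},"t":{"me":{"ey":60,"mh":58,"ul":85},"oj":{"rc":85,"yaz":64}},"zmj":{"blg":[13,88,2,71,81,17],"ly":34,"v":54}}
After op 12 (replace /hm/qmd/lm 82): {"dey":4,"hm":{"a":{"br":25,"it":26,"rr":83,"sq":94},"hp":{"x":54,"yz":73},"ka":39,"qmd":{"e":36,"khm":46,"lm":82,"qfi":32},"vjh":91},"t":{"me":{"ey":60,"mh":58,"ul":85},"oj":{"rc":85,"yaz":64}},"zmj":{"blg":[13,88,2,71,81,17],"ly":34,"v":54}}
After op 13 (add /dey 72): {"dey":72,"hm":{"a":{"br":25,"it":26,"rr":83,"sq":94},"hp":{"x":54,"yz":73},"ka":39,"qmd":{"e":36,"khm":46,"lm":82,"qfi":32},"vjh":91},"t":{"me":{"ey":60,"mh":58,"ul":85},"oj":{"rc":85,"yaz":64}},"zmj":{"blg":[13,88,2,71,81,17],"ly":34,"v":54}}
After op 14 (replace /zmj/blg/2 74): {"dey":72,"hm":{"a":{"br":25,"it":26,"rr":83,"sq":94},"hp":{"x":54,"yz":73},"ka":39,"qmd":{"e":36,"khm":46,"lm":82,"qfi":32},"vjh":91},"t":{"me":{"ey":60,"mh":58,"ul":85},"oj":{"rc":85,"yaz":64}},"zmj":{"blg":[13,88,74,71,81,17],"ly":34,"v":54}}
After op 15 (add /hm/a/tu 67): {"dey":72,"hm":{"a":{"br":25,"it":26,"rr":83,"sq":94,"tu":67},"hp":{"x":54,"yz":73},"ka":39,"qmd":{"e":36,"khm":46,"lm":82,"qfi":32},"vjh":91},"t":{"me":{"ey":60,"mh":58,"ul":85},"oj":{"rc":85,"yaz":64}},"zmj":{"blg":[13,88,74,71,81,17],"ly":34,"v":54}}
After op 16 (replace /t/oj 34): {"dey":72,"hm":{"a":{"br":25,"it":26,"rr":83,"sq":94,"tu":67},"hp":{"x":54,"yz":73},"ka":39,"qmd":{"e":36,"khm":46,"lm":82,"qfi":32},"vjh":91},"t":{"me":{"ey":60,"mh":58,"ul":85},"oj":34},"zmj":{"blg":[13,88,74,71,81,17],"ly":34,"v":54}}
After op 17 (replace /t/me/mh 48): {"dey":72,"hm":{"a":{"br":25,"it":26,"rr":83,"sq":94,"tu":67},"hp":{"x":54,"yz":73},"ka":39,"qmd":{"e":36,"khm":46,"lm":82,"qfi":32},"vjh":91},"t":{"me":{"ey":60,"mh":48,"ul":85},"oj":34},"zmj":{"blg":[13,88,74,71,81,17],"ly":34,"v":54}}
After op 18 (add /zmj 54): {"dey":72,"hm":{"a":{"br":25,"it":26,"rr":83,"sq":94,"tu":67},"hp":{"x":54,"yz":73},"ka":39,"qmd":{"e":36,"khm":46,"lm":82,"qfi":32},"vjh":91},"t":{"me":{"ey":60,"mh":48,"ul":85},"oj":34},"zmj":54}
After op 19 (replace /hm/vjh 90): {"dey":72,"hm":{"a":{"br":25,"it":26,"rr":83,"sq":94,"tu":67},"hp":{"x":54,"yz":73},"ka":39,"qmd":{"e":36,"khm":46,"lm":82,"qfi":32},"vjh":90},"t":{"me":{"ey":60,"mh":48,"ul":85},"oj":34},"zmj":54}
After op 20 (remove /hm/ka): {"dey":72,"hm":{"a":{"br":25,"it":26,"rr":83,"sq":94,"tu":67},"hp":{"x":54,"yz":73},"qmd":{"e":36,"khm":46,"lm":82,"qfi":32},"vjh":90},"t":{"me":{"ey":60,"mh":48,"ul":85},"oj":34},"zmj":54}
After op 21 (add /hm/a/wqs 28): {"dey":72,"hm":{"a":{"br":25,"it":26,"rr":83,"sq":94,"tu":67,"wqs":28},"hp":{"x":54,"yz":73},"qmd":{"e":36,"khm":46,"lm":82,"qfi":32},"vjh":90},"t":{"me":{"ey":60,"mh":48,"ul":85},"oj":34},"zmj":54}
After op 22 (replace /hm/qmd/khm 89): {"dey":72,"hm":{"a":{"br":25,"it":26,"rr":83,"sq":94,"tu":67,"wqs":28},"hp":{"x":54,"yz":73},"qmd":{"e":36,"khm":89,"lm":82,"qfi":32},"vjh":90},"t":{"me":{"ey":60,"mh":48,"ul":85},"oj":34},"zmj":54}
Value at /hm/a/tu: 67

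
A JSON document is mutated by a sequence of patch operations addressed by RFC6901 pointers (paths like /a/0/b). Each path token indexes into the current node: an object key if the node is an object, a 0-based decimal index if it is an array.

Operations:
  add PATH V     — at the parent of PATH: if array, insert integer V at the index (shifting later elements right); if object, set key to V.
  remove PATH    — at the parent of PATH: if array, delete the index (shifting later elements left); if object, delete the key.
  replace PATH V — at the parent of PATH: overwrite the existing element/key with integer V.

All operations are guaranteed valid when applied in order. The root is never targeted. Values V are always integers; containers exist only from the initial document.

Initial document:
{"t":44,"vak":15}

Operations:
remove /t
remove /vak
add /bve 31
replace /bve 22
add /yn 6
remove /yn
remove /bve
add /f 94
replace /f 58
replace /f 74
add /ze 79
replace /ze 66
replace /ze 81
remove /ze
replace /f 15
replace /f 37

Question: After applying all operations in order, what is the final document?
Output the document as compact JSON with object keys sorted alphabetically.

After op 1 (remove /t): {"vak":15}
After op 2 (remove /vak): {}
After op 3 (add /bve 31): {"bve":31}
After op 4 (replace /bve 22): {"bve":22}
After op 5 (add /yn 6): {"bve":22,"yn":6}
After op 6 (remove /yn): {"bve":22}
After op 7 (remove /bve): {}
After op 8 (add /f 94): {"f":94}
After op 9 (replace /f 58): {"f":58}
After op 10 (replace /f 74): {"f":74}
After op 11 (add /ze 79): {"f":74,"ze":79}
After op 12 (replace /ze 66): {"f":74,"ze":66}
After op 13 (replace /ze 81): {"f":74,"ze":81}
After op 14 (remove /ze): {"f":74}
After op 15 (replace /f 15): {"f":15}
After op 16 (replace /f 37): {"f":37}

Answer: {"f":37}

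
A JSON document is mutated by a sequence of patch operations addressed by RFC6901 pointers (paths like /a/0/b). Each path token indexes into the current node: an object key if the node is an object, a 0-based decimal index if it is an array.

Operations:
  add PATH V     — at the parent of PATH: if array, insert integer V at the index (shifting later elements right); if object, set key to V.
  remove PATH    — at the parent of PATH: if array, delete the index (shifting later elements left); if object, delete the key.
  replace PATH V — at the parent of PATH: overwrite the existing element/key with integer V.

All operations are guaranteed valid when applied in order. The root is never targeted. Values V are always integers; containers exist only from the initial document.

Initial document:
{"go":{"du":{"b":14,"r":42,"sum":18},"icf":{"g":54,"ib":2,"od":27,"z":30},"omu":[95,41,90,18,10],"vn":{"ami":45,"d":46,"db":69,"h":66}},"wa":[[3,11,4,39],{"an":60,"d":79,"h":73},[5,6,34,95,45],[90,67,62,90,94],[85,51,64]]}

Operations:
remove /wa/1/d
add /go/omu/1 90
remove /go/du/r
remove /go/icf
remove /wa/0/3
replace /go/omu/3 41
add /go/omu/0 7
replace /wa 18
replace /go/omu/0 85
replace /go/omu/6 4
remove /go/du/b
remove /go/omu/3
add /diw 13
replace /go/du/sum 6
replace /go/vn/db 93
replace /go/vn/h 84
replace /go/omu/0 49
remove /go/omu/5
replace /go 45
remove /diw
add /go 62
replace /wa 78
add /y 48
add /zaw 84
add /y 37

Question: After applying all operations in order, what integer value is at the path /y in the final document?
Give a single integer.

Answer: 37

Derivation:
After op 1 (remove /wa/1/d): {"go":{"du":{"b":14,"r":42,"sum":18},"icf":{"g":54,"ib":2,"od":27,"z":30},"omu":[95,41,90,18,10],"vn":{"ami":45,"d":46,"db":69,"h":66}},"wa":[[3,11,4,39],{"an":60,"h":73},[5,6,34,95,45],[90,67,62,90,94],[85,51,64]]}
After op 2 (add /go/omu/1 90): {"go":{"du":{"b":14,"r":42,"sum":18},"icf":{"g":54,"ib":2,"od":27,"z":30},"omu":[95,90,41,90,18,10],"vn":{"ami":45,"d":46,"db":69,"h":66}},"wa":[[3,11,4,39],{"an":60,"h":73},[5,6,34,95,45],[90,67,62,90,94],[85,51,64]]}
After op 3 (remove /go/du/r): {"go":{"du":{"b":14,"sum":18},"icf":{"g":54,"ib":2,"od":27,"z":30},"omu":[95,90,41,90,18,10],"vn":{"ami":45,"d":46,"db":69,"h":66}},"wa":[[3,11,4,39],{"an":60,"h":73},[5,6,34,95,45],[90,67,62,90,94],[85,51,64]]}
After op 4 (remove /go/icf): {"go":{"du":{"b":14,"sum":18},"omu":[95,90,41,90,18,10],"vn":{"ami":45,"d":46,"db":69,"h":66}},"wa":[[3,11,4,39],{"an":60,"h":73},[5,6,34,95,45],[90,67,62,90,94],[85,51,64]]}
After op 5 (remove /wa/0/3): {"go":{"du":{"b":14,"sum":18},"omu":[95,90,41,90,18,10],"vn":{"ami":45,"d":46,"db":69,"h":66}},"wa":[[3,11,4],{"an":60,"h":73},[5,6,34,95,45],[90,67,62,90,94],[85,51,64]]}
After op 6 (replace /go/omu/3 41): {"go":{"du":{"b":14,"sum":18},"omu":[95,90,41,41,18,10],"vn":{"ami":45,"d":46,"db":69,"h":66}},"wa":[[3,11,4],{"an":60,"h":73},[5,6,34,95,45],[90,67,62,90,94],[85,51,64]]}
After op 7 (add /go/omu/0 7): {"go":{"du":{"b":14,"sum":18},"omu":[7,95,90,41,41,18,10],"vn":{"ami":45,"d":46,"db":69,"h":66}},"wa":[[3,11,4],{"an":60,"h":73},[5,6,34,95,45],[90,67,62,90,94],[85,51,64]]}
After op 8 (replace /wa 18): {"go":{"du":{"b":14,"sum":18},"omu":[7,95,90,41,41,18,10],"vn":{"ami":45,"d":46,"db":69,"h":66}},"wa":18}
After op 9 (replace /go/omu/0 85): {"go":{"du":{"b":14,"sum":18},"omu":[85,95,90,41,41,18,10],"vn":{"ami":45,"d":46,"db":69,"h":66}},"wa":18}
After op 10 (replace /go/omu/6 4): {"go":{"du":{"b":14,"sum":18},"omu":[85,95,90,41,41,18,4],"vn":{"ami":45,"d":46,"db":69,"h":66}},"wa":18}
After op 11 (remove /go/du/b): {"go":{"du":{"sum":18},"omu":[85,95,90,41,41,18,4],"vn":{"ami":45,"d":46,"db":69,"h":66}},"wa":18}
After op 12 (remove /go/omu/3): {"go":{"du":{"sum":18},"omu":[85,95,90,41,18,4],"vn":{"ami":45,"d":46,"db":69,"h":66}},"wa":18}
After op 13 (add /diw 13): {"diw":13,"go":{"du":{"sum":18},"omu":[85,95,90,41,18,4],"vn":{"ami":45,"d":46,"db":69,"h":66}},"wa":18}
After op 14 (replace /go/du/sum 6): {"diw":13,"go":{"du":{"sum":6},"omu":[85,95,90,41,18,4],"vn":{"ami":45,"d":46,"db":69,"h":66}},"wa":18}
After op 15 (replace /go/vn/db 93): {"diw":13,"go":{"du":{"sum":6},"omu":[85,95,90,41,18,4],"vn":{"ami":45,"d":46,"db":93,"h":66}},"wa":18}
After op 16 (replace /go/vn/h 84): {"diw":13,"go":{"du":{"sum":6},"omu":[85,95,90,41,18,4],"vn":{"ami":45,"d":46,"db":93,"h":84}},"wa":18}
After op 17 (replace /go/omu/0 49): {"diw":13,"go":{"du":{"sum":6},"omu":[49,95,90,41,18,4],"vn":{"ami":45,"d":46,"db":93,"h":84}},"wa":18}
After op 18 (remove /go/omu/5): {"diw":13,"go":{"du":{"sum":6},"omu":[49,95,90,41,18],"vn":{"ami":45,"d":46,"db":93,"h":84}},"wa":18}
After op 19 (replace /go 45): {"diw":13,"go":45,"wa":18}
After op 20 (remove /diw): {"go":45,"wa":18}
After op 21 (add /go 62): {"go":62,"wa":18}
After op 22 (replace /wa 78): {"go":62,"wa":78}
After op 23 (add /y 48): {"go":62,"wa":78,"y":48}
After op 24 (add /zaw 84): {"go":62,"wa":78,"y":48,"zaw":84}
After op 25 (add /y 37): {"go":62,"wa":78,"y":37,"zaw":84}
Value at /y: 37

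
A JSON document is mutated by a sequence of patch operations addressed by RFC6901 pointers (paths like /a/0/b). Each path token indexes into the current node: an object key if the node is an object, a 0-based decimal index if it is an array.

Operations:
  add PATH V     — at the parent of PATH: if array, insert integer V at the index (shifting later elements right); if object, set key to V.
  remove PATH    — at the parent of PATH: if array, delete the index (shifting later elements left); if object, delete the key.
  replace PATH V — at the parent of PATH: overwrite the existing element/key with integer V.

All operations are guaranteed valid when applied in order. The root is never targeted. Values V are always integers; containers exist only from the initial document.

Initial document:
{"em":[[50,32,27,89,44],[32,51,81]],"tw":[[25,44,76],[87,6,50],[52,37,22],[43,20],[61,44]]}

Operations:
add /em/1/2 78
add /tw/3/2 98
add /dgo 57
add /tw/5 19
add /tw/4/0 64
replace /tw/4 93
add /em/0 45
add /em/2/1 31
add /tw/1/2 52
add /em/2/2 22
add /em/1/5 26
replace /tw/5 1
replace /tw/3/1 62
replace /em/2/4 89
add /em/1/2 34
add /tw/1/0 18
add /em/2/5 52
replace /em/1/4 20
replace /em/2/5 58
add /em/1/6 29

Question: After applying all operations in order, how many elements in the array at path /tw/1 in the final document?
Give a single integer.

Answer: 5

Derivation:
After op 1 (add /em/1/2 78): {"em":[[50,32,27,89,44],[32,51,78,81]],"tw":[[25,44,76],[87,6,50],[52,37,22],[43,20],[61,44]]}
After op 2 (add /tw/3/2 98): {"em":[[50,32,27,89,44],[32,51,78,81]],"tw":[[25,44,76],[87,6,50],[52,37,22],[43,20,98],[61,44]]}
After op 3 (add /dgo 57): {"dgo":57,"em":[[50,32,27,89,44],[32,51,78,81]],"tw":[[25,44,76],[87,6,50],[52,37,22],[43,20,98],[61,44]]}
After op 4 (add /tw/5 19): {"dgo":57,"em":[[50,32,27,89,44],[32,51,78,81]],"tw":[[25,44,76],[87,6,50],[52,37,22],[43,20,98],[61,44],19]}
After op 5 (add /tw/4/0 64): {"dgo":57,"em":[[50,32,27,89,44],[32,51,78,81]],"tw":[[25,44,76],[87,6,50],[52,37,22],[43,20,98],[64,61,44],19]}
After op 6 (replace /tw/4 93): {"dgo":57,"em":[[50,32,27,89,44],[32,51,78,81]],"tw":[[25,44,76],[87,6,50],[52,37,22],[43,20,98],93,19]}
After op 7 (add /em/0 45): {"dgo":57,"em":[45,[50,32,27,89,44],[32,51,78,81]],"tw":[[25,44,76],[87,6,50],[52,37,22],[43,20,98],93,19]}
After op 8 (add /em/2/1 31): {"dgo":57,"em":[45,[50,32,27,89,44],[32,31,51,78,81]],"tw":[[25,44,76],[87,6,50],[52,37,22],[43,20,98],93,19]}
After op 9 (add /tw/1/2 52): {"dgo":57,"em":[45,[50,32,27,89,44],[32,31,51,78,81]],"tw":[[25,44,76],[87,6,52,50],[52,37,22],[43,20,98],93,19]}
After op 10 (add /em/2/2 22): {"dgo":57,"em":[45,[50,32,27,89,44],[32,31,22,51,78,81]],"tw":[[25,44,76],[87,6,52,50],[52,37,22],[43,20,98],93,19]}
After op 11 (add /em/1/5 26): {"dgo":57,"em":[45,[50,32,27,89,44,26],[32,31,22,51,78,81]],"tw":[[25,44,76],[87,6,52,50],[52,37,22],[43,20,98],93,19]}
After op 12 (replace /tw/5 1): {"dgo":57,"em":[45,[50,32,27,89,44,26],[32,31,22,51,78,81]],"tw":[[25,44,76],[87,6,52,50],[52,37,22],[43,20,98],93,1]}
After op 13 (replace /tw/3/1 62): {"dgo":57,"em":[45,[50,32,27,89,44,26],[32,31,22,51,78,81]],"tw":[[25,44,76],[87,6,52,50],[52,37,22],[43,62,98],93,1]}
After op 14 (replace /em/2/4 89): {"dgo":57,"em":[45,[50,32,27,89,44,26],[32,31,22,51,89,81]],"tw":[[25,44,76],[87,6,52,50],[52,37,22],[43,62,98],93,1]}
After op 15 (add /em/1/2 34): {"dgo":57,"em":[45,[50,32,34,27,89,44,26],[32,31,22,51,89,81]],"tw":[[25,44,76],[87,6,52,50],[52,37,22],[43,62,98],93,1]}
After op 16 (add /tw/1/0 18): {"dgo":57,"em":[45,[50,32,34,27,89,44,26],[32,31,22,51,89,81]],"tw":[[25,44,76],[18,87,6,52,50],[52,37,22],[43,62,98],93,1]}
After op 17 (add /em/2/5 52): {"dgo":57,"em":[45,[50,32,34,27,89,44,26],[32,31,22,51,89,52,81]],"tw":[[25,44,76],[18,87,6,52,50],[52,37,22],[43,62,98],93,1]}
After op 18 (replace /em/1/4 20): {"dgo":57,"em":[45,[50,32,34,27,20,44,26],[32,31,22,51,89,52,81]],"tw":[[25,44,76],[18,87,6,52,50],[52,37,22],[43,62,98],93,1]}
After op 19 (replace /em/2/5 58): {"dgo":57,"em":[45,[50,32,34,27,20,44,26],[32,31,22,51,89,58,81]],"tw":[[25,44,76],[18,87,6,52,50],[52,37,22],[43,62,98],93,1]}
After op 20 (add /em/1/6 29): {"dgo":57,"em":[45,[50,32,34,27,20,44,29,26],[32,31,22,51,89,58,81]],"tw":[[25,44,76],[18,87,6,52,50],[52,37,22],[43,62,98],93,1]}
Size at path /tw/1: 5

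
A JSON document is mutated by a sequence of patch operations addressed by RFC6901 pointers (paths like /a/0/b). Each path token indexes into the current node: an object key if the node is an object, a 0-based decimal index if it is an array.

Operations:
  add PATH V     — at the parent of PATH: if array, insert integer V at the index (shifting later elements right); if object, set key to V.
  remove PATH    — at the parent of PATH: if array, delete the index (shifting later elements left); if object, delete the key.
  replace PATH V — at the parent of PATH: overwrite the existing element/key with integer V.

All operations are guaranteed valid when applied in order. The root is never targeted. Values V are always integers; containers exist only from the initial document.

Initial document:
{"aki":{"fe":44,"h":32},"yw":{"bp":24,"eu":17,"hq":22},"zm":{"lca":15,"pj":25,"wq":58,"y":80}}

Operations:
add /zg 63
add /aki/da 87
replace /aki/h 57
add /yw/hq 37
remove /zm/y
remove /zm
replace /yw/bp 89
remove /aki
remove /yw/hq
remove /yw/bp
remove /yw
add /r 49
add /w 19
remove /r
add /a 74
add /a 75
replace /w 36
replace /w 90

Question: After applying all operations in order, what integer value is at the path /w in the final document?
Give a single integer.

Answer: 90

Derivation:
After op 1 (add /zg 63): {"aki":{"fe":44,"h":32},"yw":{"bp":24,"eu":17,"hq":22},"zg":63,"zm":{"lca":15,"pj":25,"wq":58,"y":80}}
After op 2 (add /aki/da 87): {"aki":{"da":87,"fe":44,"h":32},"yw":{"bp":24,"eu":17,"hq":22},"zg":63,"zm":{"lca":15,"pj":25,"wq":58,"y":80}}
After op 3 (replace /aki/h 57): {"aki":{"da":87,"fe":44,"h":57},"yw":{"bp":24,"eu":17,"hq":22},"zg":63,"zm":{"lca":15,"pj":25,"wq":58,"y":80}}
After op 4 (add /yw/hq 37): {"aki":{"da":87,"fe":44,"h":57},"yw":{"bp":24,"eu":17,"hq":37},"zg":63,"zm":{"lca":15,"pj":25,"wq":58,"y":80}}
After op 5 (remove /zm/y): {"aki":{"da":87,"fe":44,"h":57},"yw":{"bp":24,"eu":17,"hq":37},"zg":63,"zm":{"lca":15,"pj":25,"wq":58}}
After op 6 (remove /zm): {"aki":{"da":87,"fe":44,"h":57},"yw":{"bp":24,"eu":17,"hq":37},"zg":63}
After op 7 (replace /yw/bp 89): {"aki":{"da":87,"fe":44,"h":57},"yw":{"bp":89,"eu":17,"hq":37},"zg":63}
After op 8 (remove /aki): {"yw":{"bp":89,"eu":17,"hq":37},"zg":63}
After op 9 (remove /yw/hq): {"yw":{"bp":89,"eu":17},"zg":63}
After op 10 (remove /yw/bp): {"yw":{"eu":17},"zg":63}
After op 11 (remove /yw): {"zg":63}
After op 12 (add /r 49): {"r":49,"zg":63}
After op 13 (add /w 19): {"r":49,"w":19,"zg":63}
After op 14 (remove /r): {"w":19,"zg":63}
After op 15 (add /a 74): {"a":74,"w":19,"zg":63}
After op 16 (add /a 75): {"a":75,"w":19,"zg":63}
After op 17 (replace /w 36): {"a":75,"w":36,"zg":63}
After op 18 (replace /w 90): {"a":75,"w":90,"zg":63}
Value at /w: 90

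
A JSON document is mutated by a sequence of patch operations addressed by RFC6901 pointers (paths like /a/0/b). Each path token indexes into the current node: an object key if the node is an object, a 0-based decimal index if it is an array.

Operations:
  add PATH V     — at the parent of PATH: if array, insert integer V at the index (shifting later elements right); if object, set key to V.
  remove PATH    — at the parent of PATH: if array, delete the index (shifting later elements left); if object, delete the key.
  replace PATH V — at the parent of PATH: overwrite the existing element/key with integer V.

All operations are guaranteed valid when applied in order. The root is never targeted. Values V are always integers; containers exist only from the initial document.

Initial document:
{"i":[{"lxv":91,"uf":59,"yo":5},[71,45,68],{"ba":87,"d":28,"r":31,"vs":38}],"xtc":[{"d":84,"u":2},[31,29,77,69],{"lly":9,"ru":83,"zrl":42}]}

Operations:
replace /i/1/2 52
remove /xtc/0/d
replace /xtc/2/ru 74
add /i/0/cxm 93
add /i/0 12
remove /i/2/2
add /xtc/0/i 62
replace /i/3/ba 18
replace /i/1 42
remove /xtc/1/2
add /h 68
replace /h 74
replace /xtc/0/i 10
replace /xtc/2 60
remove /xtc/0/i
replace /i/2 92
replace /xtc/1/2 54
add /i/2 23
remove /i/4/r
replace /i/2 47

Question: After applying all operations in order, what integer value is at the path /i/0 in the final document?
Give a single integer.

Answer: 12

Derivation:
After op 1 (replace /i/1/2 52): {"i":[{"lxv":91,"uf":59,"yo":5},[71,45,52],{"ba":87,"d":28,"r":31,"vs":38}],"xtc":[{"d":84,"u":2},[31,29,77,69],{"lly":9,"ru":83,"zrl":42}]}
After op 2 (remove /xtc/0/d): {"i":[{"lxv":91,"uf":59,"yo":5},[71,45,52],{"ba":87,"d":28,"r":31,"vs":38}],"xtc":[{"u":2},[31,29,77,69],{"lly":9,"ru":83,"zrl":42}]}
After op 3 (replace /xtc/2/ru 74): {"i":[{"lxv":91,"uf":59,"yo":5},[71,45,52],{"ba":87,"d":28,"r":31,"vs":38}],"xtc":[{"u":2},[31,29,77,69],{"lly":9,"ru":74,"zrl":42}]}
After op 4 (add /i/0/cxm 93): {"i":[{"cxm":93,"lxv":91,"uf":59,"yo":5},[71,45,52],{"ba":87,"d":28,"r":31,"vs":38}],"xtc":[{"u":2},[31,29,77,69],{"lly":9,"ru":74,"zrl":42}]}
After op 5 (add /i/0 12): {"i":[12,{"cxm":93,"lxv":91,"uf":59,"yo":5},[71,45,52],{"ba":87,"d":28,"r":31,"vs":38}],"xtc":[{"u":2},[31,29,77,69],{"lly":9,"ru":74,"zrl":42}]}
After op 6 (remove /i/2/2): {"i":[12,{"cxm":93,"lxv":91,"uf":59,"yo":5},[71,45],{"ba":87,"d":28,"r":31,"vs":38}],"xtc":[{"u":2},[31,29,77,69],{"lly":9,"ru":74,"zrl":42}]}
After op 7 (add /xtc/0/i 62): {"i":[12,{"cxm":93,"lxv":91,"uf":59,"yo":5},[71,45],{"ba":87,"d":28,"r":31,"vs":38}],"xtc":[{"i":62,"u":2},[31,29,77,69],{"lly":9,"ru":74,"zrl":42}]}
After op 8 (replace /i/3/ba 18): {"i":[12,{"cxm":93,"lxv":91,"uf":59,"yo":5},[71,45],{"ba":18,"d":28,"r":31,"vs":38}],"xtc":[{"i":62,"u":2},[31,29,77,69],{"lly":9,"ru":74,"zrl":42}]}
After op 9 (replace /i/1 42): {"i":[12,42,[71,45],{"ba":18,"d":28,"r":31,"vs":38}],"xtc":[{"i":62,"u":2},[31,29,77,69],{"lly":9,"ru":74,"zrl":42}]}
After op 10 (remove /xtc/1/2): {"i":[12,42,[71,45],{"ba":18,"d":28,"r":31,"vs":38}],"xtc":[{"i":62,"u":2},[31,29,69],{"lly":9,"ru":74,"zrl":42}]}
After op 11 (add /h 68): {"h":68,"i":[12,42,[71,45],{"ba":18,"d":28,"r":31,"vs":38}],"xtc":[{"i":62,"u":2},[31,29,69],{"lly":9,"ru":74,"zrl":42}]}
After op 12 (replace /h 74): {"h":74,"i":[12,42,[71,45],{"ba":18,"d":28,"r":31,"vs":38}],"xtc":[{"i":62,"u":2},[31,29,69],{"lly":9,"ru":74,"zrl":42}]}
After op 13 (replace /xtc/0/i 10): {"h":74,"i":[12,42,[71,45],{"ba":18,"d":28,"r":31,"vs":38}],"xtc":[{"i":10,"u":2},[31,29,69],{"lly":9,"ru":74,"zrl":42}]}
After op 14 (replace /xtc/2 60): {"h":74,"i":[12,42,[71,45],{"ba":18,"d":28,"r":31,"vs":38}],"xtc":[{"i":10,"u":2},[31,29,69],60]}
After op 15 (remove /xtc/0/i): {"h":74,"i":[12,42,[71,45],{"ba":18,"d":28,"r":31,"vs":38}],"xtc":[{"u":2},[31,29,69],60]}
After op 16 (replace /i/2 92): {"h":74,"i":[12,42,92,{"ba":18,"d":28,"r":31,"vs":38}],"xtc":[{"u":2},[31,29,69],60]}
After op 17 (replace /xtc/1/2 54): {"h":74,"i":[12,42,92,{"ba":18,"d":28,"r":31,"vs":38}],"xtc":[{"u":2},[31,29,54],60]}
After op 18 (add /i/2 23): {"h":74,"i":[12,42,23,92,{"ba":18,"d":28,"r":31,"vs":38}],"xtc":[{"u":2},[31,29,54],60]}
After op 19 (remove /i/4/r): {"h":74,"i":[12,42,23,92,{"ba":18,"d":28,"vs":38}],"xtc":[{"u":2},[31,29,54],60]}
After op 20 (replace /i/2 47): {"h":74,"i":[12,42,47,92,{"ba":18,"d":28,"vs":38}],"xtc":[{"u":2},[31,29,54],60]}
Value at /i/0: 12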